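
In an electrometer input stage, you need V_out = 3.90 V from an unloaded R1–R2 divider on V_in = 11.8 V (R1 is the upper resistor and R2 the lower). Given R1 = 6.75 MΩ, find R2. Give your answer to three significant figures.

Required fraction k = V_out/V_in = 0.3305.
Rearranging, R2 = R1·k/(1−k) = 6.75 × 0.4937 = 3.332 MΩ.

R2 ≈ 3.33 MΩ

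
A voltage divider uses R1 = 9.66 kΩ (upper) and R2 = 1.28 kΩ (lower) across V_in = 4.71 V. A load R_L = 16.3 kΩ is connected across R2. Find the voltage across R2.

First combine the lower leg with the load: R2 ‖ R_L = 1.187 kΩ.
Now apply the divider: V_out = 4.71 × 0.1094 = 0.5153 V.
(Unloaded it would be 0.551 V; the load pulls it down.)

V_out ≈ 0.515 V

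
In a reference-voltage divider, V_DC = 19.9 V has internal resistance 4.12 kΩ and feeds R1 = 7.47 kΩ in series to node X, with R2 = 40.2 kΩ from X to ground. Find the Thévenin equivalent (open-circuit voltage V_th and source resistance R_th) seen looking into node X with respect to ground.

R1' = 4.12 + 7.47 = 11.59 kΩ (source resistance + R1).
Open-circuit (no load on X): V_th = V_DC · R2/(R1' + R2) = 19.9 × 40.2/(11.59 + 40.2) = 15.45 V.
With V_DC suppressed (replaced by a short), R_th = R1' ‖ R2 = (11.59 × 40.2)/(11.59 + 40.2) = 8.996 kΩ.

V_th ≈ 15.4 V, R_th ≈ 9.00 kΩ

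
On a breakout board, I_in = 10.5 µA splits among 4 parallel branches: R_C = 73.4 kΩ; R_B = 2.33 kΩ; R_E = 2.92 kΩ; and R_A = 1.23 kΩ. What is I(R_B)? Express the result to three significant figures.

I ≈ 2.82 µA

ΣG = 1/73.4 + 1/2.33 + 1/2.92 + 1/1.23 = 1.598.
R_B takes the fraction G_k/ΣG = 0.4292/1.598 = 0.2685, so I = 10.5 × 0.2685 = 2.820 µA.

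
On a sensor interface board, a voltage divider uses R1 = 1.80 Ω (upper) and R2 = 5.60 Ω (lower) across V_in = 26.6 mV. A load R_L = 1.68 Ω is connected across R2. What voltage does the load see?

V_out ≈ 11.1 mV

R2 ‖ R_L = (5.60 × 1.68)/(5.60 + 1.68) = 1.292 Ω.
Then V_out = V_in · R2'/(R1 + R2') = 26.6 × 1.292/3.092 = 11.12 mV.
(Unloaded it would be 20.1 mV; the load pulls it down.)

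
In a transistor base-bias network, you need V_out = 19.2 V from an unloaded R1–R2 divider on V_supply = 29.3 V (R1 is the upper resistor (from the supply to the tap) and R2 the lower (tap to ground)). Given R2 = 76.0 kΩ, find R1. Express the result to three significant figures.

Required fraction k = V_out/V_supply = 0.6553.
R1 = R2·(1/k − 1) = 76.0 × 0.5260 = 39.98 kΩ.

R1 ≈ 40.0 kΩ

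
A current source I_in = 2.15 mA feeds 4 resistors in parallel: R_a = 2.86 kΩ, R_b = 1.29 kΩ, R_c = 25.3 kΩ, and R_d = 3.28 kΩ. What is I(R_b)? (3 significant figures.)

I ≈ 1.13 mA

ΣG = 1/2.86 + 1/1.29 + 1/25.3 + 1/3.28 = 1.469.
Current divider: I(R_b) = I_in · G_k/ΣG = 2.15 × (0.7752/1.469) = 2.15 × 0.5276 = 1.134 mA.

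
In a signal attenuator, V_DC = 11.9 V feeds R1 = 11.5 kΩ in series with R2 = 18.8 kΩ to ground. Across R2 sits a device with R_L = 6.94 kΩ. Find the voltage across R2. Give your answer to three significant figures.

V_out ≈ 3.64 V

The load sits in parallel with R2, giving an effective lower resistance R2' = R2·R_L/(R2+R_L) = 5.069 kΩ.
Now apply the divider: V_out = 11.9 × 0.3059 = 3.641 V.
(Unloaded it would be 7.38 V; the load pulls it down.)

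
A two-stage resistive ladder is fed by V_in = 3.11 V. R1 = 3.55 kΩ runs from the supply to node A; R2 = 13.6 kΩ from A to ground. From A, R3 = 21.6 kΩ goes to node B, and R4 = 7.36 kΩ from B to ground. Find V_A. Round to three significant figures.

V_A ≈ 2.25 V

Node A sees R2 in parallel with the series input of stage 2, R3 + R4 = 28.96 kΩ.
R2 ‖ (R3+R4) = 9.254 kΩ.
First divider: V_A = V_in · 9.254/(3.55 + 9.254) = 2.248 V.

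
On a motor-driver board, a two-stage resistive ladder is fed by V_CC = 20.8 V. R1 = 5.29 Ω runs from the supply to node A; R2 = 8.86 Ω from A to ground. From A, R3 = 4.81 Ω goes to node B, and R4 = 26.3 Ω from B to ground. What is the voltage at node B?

V_B ≈ 9.95 V

The second stage (R3 + R4 = 31.11 Ω) loads node A in parallel with R2.
R2 ‖ (R3+R4) = 6.896 Ω.
So V_A = 20.8 × 0.5659 = 11.77 V.
Then the unloaded second divider: V_B = V_A × R4/(R3+R4) = 11.77 × 0.8454 = 9.951 V.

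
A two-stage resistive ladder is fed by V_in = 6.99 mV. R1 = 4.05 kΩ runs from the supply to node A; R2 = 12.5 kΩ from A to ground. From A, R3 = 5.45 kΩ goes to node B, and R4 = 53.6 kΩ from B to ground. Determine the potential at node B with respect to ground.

V_B ≈ 4.56 mV

The second stage (R3 + R4 = 59.05 kΩ) loads node A in parallel with R2.
R2 ‖ (R3+R4) = 10.32 kΩ.
First divider: V_A = V_in · 10.32/(4.05 + 10.32) = 5.019 mV.
Then the unloaded second divider: V_B = V_A × R4/(R3+R4) = 5.019 × 0.9077 = 4.556 mV.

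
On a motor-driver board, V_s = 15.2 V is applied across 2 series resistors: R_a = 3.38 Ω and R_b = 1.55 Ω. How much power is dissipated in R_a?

Series current I = V_s/ΣR = 15.2/4.930 = 3.083 A.
P = I²R = 9.506 × 3.38 = 32.13 W.

P ≈ 32.1 W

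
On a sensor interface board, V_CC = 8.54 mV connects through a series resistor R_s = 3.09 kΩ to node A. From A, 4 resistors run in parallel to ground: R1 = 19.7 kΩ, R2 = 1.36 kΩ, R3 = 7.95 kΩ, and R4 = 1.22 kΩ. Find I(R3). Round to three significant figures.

I ≈ 0.169 µA

Combine the parallel branches: R_p = (1/19.7 + 1/1.36 + 1/7.95 + 1/1.22)⁻¹ = 0.5775 kΩ.
Node voltage V_A = V_CC · R_p/(R_s + R_p) = 8.54 × 0.1575 = 1.345 mV.
I(R3) = V_A / R3 = 1.345/7.95 = 0.1692 µA.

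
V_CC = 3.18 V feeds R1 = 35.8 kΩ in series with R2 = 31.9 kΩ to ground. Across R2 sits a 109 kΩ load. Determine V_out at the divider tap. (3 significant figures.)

V_out ≈ 1.30 V

The load sits in parallel with R2, giving an effective lower resistance R2' = R2·R_L/(R2+R_L) = 24.68 kΩ.
Voltage divider with the loaded lower leg: V_out = 3.18 × 24.68/(35.8 + 24.68) = 3.18 × 0.4080 = 1.298 V.
(Unloaded it would be 1.50 V; the load pulls it down.)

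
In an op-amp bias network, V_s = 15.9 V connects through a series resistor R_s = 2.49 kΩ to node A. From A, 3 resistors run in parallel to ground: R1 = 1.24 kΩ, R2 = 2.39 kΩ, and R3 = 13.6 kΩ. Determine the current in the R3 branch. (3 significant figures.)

I ≈ 0.276 mA

Combine the parallel branches: R_p = (1/1.24 + 1/2.39 + 1/13.6)⁻¹ = 0.7702 kΩ.
Node voltage V_A = V_s · R_p/(R_s + R_p) = 15.9 × 0.2362 = 3.756 V.
I(R3) = V_A / R3 = 3.756/13.6 = 0.2762 mA.
(Check via current divider: I_total = 4.877 mA; share G_k/ΣG = 0.05663 → same result.)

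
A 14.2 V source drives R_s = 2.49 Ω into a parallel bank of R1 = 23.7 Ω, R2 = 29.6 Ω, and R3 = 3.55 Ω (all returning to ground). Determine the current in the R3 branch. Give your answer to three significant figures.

I ≈ 2.12 A

Combine the parallel branches: R_p = (1/23.7 + 1/29.6 + 1/3.55)⁻¹ = 2.796 Ω.
V_A by voltage divider: V_A = 14.2 × 2.796/(2.49 + 2.796) = 7.511 V.
I(R3) = V_A / R3 = 7.511/3.55 = 2.116 A.
(Check via current divider: I_total = 2.686 A; share G_k/ΣG = 0.7876 → same result.)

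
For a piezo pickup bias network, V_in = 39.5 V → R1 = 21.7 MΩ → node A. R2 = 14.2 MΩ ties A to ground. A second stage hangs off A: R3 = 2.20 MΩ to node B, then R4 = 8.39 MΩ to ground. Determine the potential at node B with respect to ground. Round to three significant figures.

Looking into the second stage from A: R3 + R4 = 10.59 MΩ appears in parallel with R2.
R2 ‖ (R3+R4) = 6.066 MΩ.
V_A = 39.5 × 6.066/(21.7 + 6.066) = 8.630 V.
Stage 2 is unloaded, so V_B = V_A · R4/(R3+R4) = 8.630 × 8.39/10.59 = 6.837 V.

V_B ≈ 6.84 V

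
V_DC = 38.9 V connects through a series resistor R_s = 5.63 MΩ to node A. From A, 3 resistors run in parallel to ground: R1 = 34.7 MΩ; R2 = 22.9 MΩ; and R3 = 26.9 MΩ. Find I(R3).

I ≈ 0.894 µA

Combine the parallel branches: R_p = (1/34.7 + 1/22.9 + 1/26.9)⁻¹ = 9.119 MΩ.
V_A = 38.9 × 9.119/14.75 = 24.05 V.
I(R3) = V_A / R3 = 24.05/26.9 = 0.8941 µA.
(Check via current divider: I_total = 2.637 µA; share G_k/ΣG = 0.3390 → same result.)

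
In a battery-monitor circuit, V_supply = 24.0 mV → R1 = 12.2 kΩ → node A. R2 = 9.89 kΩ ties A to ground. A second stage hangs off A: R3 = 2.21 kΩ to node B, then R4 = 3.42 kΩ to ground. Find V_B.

Looking into the second stage from A: R3 + R4 = 5.630 kΩ appears in parallel with R2.
Effective lower resistance at A: R2 ‖ 5.630 = 3.588 kΩ.
First divider: V_A = V_supply · 3.588/(12.2 + 3.588) = 5.454 mV.
Then the unloaded second divider: V_B = V_A × R4/(R3+R4) = 5.454 × 0.6075 = 3.313 mV.

V_B ≈ 3.31 mV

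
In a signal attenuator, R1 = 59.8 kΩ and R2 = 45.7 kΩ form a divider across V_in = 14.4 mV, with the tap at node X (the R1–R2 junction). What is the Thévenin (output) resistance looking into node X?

Zeroing V_in shorts the top of R1 to ground, so R_th = R1 ‖ R2 = 25.90 kΩ.

R_th ≈ 25.9 kΩ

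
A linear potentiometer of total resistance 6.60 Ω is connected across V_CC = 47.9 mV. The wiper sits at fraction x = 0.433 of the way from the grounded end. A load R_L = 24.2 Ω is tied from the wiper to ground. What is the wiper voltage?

Split the track: R_lower = x·R_p = 2.858 Ω, R_upper = (1−x)·R_p = 3.742 Ω.
R_L loads the lower segment: effective lower R = 2.556 Ω.
Then V_out = V_CC · 2.556/(3.742 + 2.556) = 19.44 mV.

V_out ≈ 19.4 mV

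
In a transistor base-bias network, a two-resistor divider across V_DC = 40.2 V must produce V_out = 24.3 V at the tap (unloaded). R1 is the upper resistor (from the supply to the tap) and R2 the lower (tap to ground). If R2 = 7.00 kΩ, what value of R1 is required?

R1 ≈ 4.58 kΩ

V_out/V_DC = R2/(R1+R2) = 0.6045.
So R1 = R2 · (V_DC/V_out − 1) = 7.00 × (40.2/24.3 − 1) = 7.00 × 0.6543 = 4.580 kΩ.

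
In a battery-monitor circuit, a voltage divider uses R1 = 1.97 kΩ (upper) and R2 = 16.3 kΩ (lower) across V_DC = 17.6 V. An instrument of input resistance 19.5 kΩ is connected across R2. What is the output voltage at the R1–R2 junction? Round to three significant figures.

The load sits in parallel with R2, giving an effective lower resistance R2' = R2·R_L/(R2+R_L) = 8.878 kΩ.
Then V_out = V_DC · R2'/(R1 + R2') = 17.6 × 8.878/10.85 = 14.40 V.

V_out ≈ 14.4 V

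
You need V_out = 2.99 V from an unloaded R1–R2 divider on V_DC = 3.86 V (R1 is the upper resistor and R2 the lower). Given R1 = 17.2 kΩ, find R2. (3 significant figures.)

R2 ≈ 59.1 kΩ

Required fraction k = V_out/V_DC = 0.7746.
R2 = R1 · 0.7746/(1 − 0.7746) = 59.11 kΩ.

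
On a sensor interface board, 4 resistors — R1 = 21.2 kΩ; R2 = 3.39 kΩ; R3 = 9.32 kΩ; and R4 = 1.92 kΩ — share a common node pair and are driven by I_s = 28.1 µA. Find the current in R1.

I ≈ 1.37 µA

Conductances: ΣG = 1/21.2 + 1/3.39 + 1/9.32 + 1/1.92 = 0.9703 (1/kΩ).
By the current-divider rule, I = I_s · G_k/ΣG = 28.1 × 0.04861 = 1.366 µA.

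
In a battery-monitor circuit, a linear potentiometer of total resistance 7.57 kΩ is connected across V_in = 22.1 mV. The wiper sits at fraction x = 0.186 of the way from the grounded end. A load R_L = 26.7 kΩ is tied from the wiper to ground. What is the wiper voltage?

V_out ≈ 3.94 mV

Lower segment x·R_p = 1.408 kΩ; upper segment (1−x)·R_p = 6.162 kΩ.
(x·R_p) ‖ R_L = 1.337 kΩ.
Then V_out = V_in · 1.337/(6.162 + 1.337) = 3.941 mV.
(Unloaded: V_out = x·V_in = 4.11 mV.)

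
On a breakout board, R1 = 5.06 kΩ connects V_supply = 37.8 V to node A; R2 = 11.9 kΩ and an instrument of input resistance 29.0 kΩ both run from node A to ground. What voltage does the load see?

First combine the lower leg with the load: R2 ‖ R_L = 8.438 kΩ.
Then V_out = V_supply · R2'/(R1 + R2') = 37.8 × 8.438/13.50 = 23.63 V.

V_out ≈ 23.6 V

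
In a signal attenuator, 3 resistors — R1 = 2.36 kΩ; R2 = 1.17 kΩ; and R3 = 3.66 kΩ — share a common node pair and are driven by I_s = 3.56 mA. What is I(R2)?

Total conductance ΣG = 1/2.36 + 1/1.17 + 1/3.66 = 1.552 (units of 1/kΩ).
Current divider: I(R2) = I_s · G_k/ΣG = 3.56 × (0.8547/1.552) = 3.56 × 0.5508 = 1.961 mA.

I ≈ 1.96 mA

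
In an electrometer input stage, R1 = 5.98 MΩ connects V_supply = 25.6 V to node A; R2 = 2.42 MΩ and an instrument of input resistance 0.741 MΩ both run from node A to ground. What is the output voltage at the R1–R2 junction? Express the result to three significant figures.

V_out ≈ 2.22 V

The load sits in parallel with R2, giving an effective lower resistance R2' = R2·R_L/(R2+R_L) = 0.5673 MΩ.
Voltage divider with the loaded lower leg: V_out = 25.6 × 0.5673/(5.98 + 0.5673) = 25.6 × 0.08665 = 2.218 V.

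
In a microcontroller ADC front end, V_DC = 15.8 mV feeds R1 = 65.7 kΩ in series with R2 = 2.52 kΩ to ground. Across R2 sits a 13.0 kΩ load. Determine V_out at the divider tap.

First combine the lower leg with the load: R2 ‖ R_L = 2.111 kΩ.
Now apply the divider: V_out = 15.8 × 0.03113 = 0.4918 mV.

V_out ≈ 0.492 mV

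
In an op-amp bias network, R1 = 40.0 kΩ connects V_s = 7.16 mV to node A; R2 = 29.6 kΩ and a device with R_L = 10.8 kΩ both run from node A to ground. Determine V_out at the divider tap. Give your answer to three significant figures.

The load sits in parallel with R2, giving an effective lower resistance R2' = R2·R_L/(R2+R_L) = 7.913 kΩ.
Now apply the divider: V_out = 7.16 × 0.1652 = 1.182 mV.
(Unloaded it would be 3.05 mV; the load pulls it down.)

V_out ≈ 1.18 mV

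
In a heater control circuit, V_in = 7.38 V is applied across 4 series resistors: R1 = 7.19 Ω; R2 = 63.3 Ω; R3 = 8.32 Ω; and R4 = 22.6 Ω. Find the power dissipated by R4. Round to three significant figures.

Series current I = V_in/ΣR = 7.38/101.4 = 0.07277 A.
V(R4) = I·R = 1.645 V; P = V·I = 1.645 × 0.07277 = 0.1197 W.

P ≈ 0.120 W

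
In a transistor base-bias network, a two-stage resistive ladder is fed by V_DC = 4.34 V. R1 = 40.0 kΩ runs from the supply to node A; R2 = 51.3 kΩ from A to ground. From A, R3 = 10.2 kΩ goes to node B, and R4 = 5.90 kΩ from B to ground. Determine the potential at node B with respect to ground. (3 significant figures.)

V_B ≈ 0.373 V

Looking into the second stage from A: R3 + R4 = 16.10 kΩ appears in parallel with R2.
Effective lower resistance at A: R2 ‖ 16.10 = 12.25 kΩ.
First divider: V_A = V_DC · 12.25/(40.0 + 12.25) = 1.018 V.
Stage 2 is unloaded, so V_B = V_A · R4/(R3+R4) = 1.018 × 5.90/16.10 = 0.3730 V.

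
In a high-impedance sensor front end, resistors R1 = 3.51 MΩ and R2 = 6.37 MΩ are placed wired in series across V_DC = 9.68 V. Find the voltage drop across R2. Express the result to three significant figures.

V ≈ 6.24 V

Total series resistance ΣR = 3.51 + 6.37 = 9.880 MΩ.
By the voltage-divider rule, V = 9.68 × 6.370/9.880 = 6.241 V.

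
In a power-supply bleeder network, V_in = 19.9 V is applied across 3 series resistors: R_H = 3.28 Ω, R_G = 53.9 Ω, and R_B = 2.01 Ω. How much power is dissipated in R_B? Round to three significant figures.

Series current I = V_in/ΣR = 19.9/59.19 = 0.3362 A.
P = I²R = 0.1130 × 2.01 = 0.2272 W.

P ≈ 0.227 W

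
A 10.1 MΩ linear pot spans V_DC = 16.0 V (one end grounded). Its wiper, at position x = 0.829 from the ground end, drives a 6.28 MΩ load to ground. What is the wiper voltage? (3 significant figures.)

Split the track: R_lower = x·R_p = 8.373 MΩ, R_upper = (1−x)·R_p = 1.727 MΩ.
(x·R_p) ‖ R_L = 3.588 MΩ.
V_out = 16.0 × 3.588/(1.727 + 3.588) = 10.80 V.
(Unloaded: V_out = x·V_DC = 13.3 V.)

V_out ≈ 10.8 V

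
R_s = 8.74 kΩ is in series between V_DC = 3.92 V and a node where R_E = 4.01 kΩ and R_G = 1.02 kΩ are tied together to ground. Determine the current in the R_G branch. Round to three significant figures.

Combine the parallel branches: R_p = (1/4.01 + 1/1.02)⁻¹ = 0.8132 kΩ.
V_A = 3.92 × 0.8132/9.553 = 0.3337 V.
I(R_G) = V_A / R_G = 0.3337/1.02 = 0.3271 mA.

I ≈ 0.327 mA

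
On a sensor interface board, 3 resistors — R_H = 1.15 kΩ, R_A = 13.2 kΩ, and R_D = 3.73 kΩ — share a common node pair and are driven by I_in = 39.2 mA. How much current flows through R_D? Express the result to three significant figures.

I ≈ 8.66 mA

Total conductance ΣG = 1/1.15 + 1/13.2 + 1/3.73 = 1.213 (units of 1/kΩ).
R_D takes the fraction G_k/ΣG = 0.2681/1.213 = 0.2209, so I = 39.2 × 0.2209 = 8.661 mA.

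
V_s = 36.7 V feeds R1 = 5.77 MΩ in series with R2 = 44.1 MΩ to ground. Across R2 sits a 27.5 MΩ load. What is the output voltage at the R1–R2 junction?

First combine the lower leg with the load: R2 ‖ R_L = 16.94 MΩ.
Voltage divider with the loaded lower leg: V_out = 36.7 × 16.94/(5.77 + 16.94) = 36.7 × 0.7459 = 27.37 V.
(Unloaded it would be 32.5 V; the load pulls it down.)

V_out ≈ 27.4 V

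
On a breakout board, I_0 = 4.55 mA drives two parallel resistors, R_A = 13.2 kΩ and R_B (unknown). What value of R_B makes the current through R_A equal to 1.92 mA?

In a two-way split, I_A/I_0 = R_B/(R_A + R_B).
With f = 0.4220, R_B = R_A · f/(1−f) = 13.2 × 0.7300 = 9.637 kΩ.

R_B ≈ 9.64 kΩ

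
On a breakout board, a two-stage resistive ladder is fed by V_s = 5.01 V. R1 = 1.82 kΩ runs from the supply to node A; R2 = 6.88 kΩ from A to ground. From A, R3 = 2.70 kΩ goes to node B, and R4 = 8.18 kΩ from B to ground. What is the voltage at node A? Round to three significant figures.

Node A sees R2 in parallel with the series input of stage 2, R3 + R4 = 10.88 kΩ.
Effective lower resistance at A: R2 ‖ 10.88 = 4.215 kΩ.
So V_A = 5.01 × 0.6984 = 3.499 V.

V_A ≈ 3.50 V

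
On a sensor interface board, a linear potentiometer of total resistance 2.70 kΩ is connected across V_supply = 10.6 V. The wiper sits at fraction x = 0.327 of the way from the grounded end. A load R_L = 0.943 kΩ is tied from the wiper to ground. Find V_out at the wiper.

Split the track: R_lower = x·R_p = 0.8829 kΩ, R_upper = (1−x)·R_p = 1.817 kΩ.
(x·R_p) ‖ R_L = 0.4560 kΩ.
Then V_out = V_supply · 0.4560/(1.817 + 0.4560) = 2.126 V.

V_out ≈ 2.13 V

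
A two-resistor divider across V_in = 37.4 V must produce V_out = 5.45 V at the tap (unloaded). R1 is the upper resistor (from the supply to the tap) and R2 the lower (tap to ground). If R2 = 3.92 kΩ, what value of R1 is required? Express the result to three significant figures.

V_out/V_in = R2/(R1+R2) = 0.1457.
So R1 = R2 · (V_in/V_out − 1) = 3.92 × (37.4/5.45 − 1) = 3.92 × 5.862 = 22.98 kΩ.

R1 ≈ 23.0 kΩ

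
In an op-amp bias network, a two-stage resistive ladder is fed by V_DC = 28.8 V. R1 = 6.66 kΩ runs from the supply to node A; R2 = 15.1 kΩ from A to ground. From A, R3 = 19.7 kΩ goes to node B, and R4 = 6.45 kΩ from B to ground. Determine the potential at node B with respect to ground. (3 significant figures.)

Looking into the second stage from A: R3 + R4 = 26.15 kΩ appears in parallel with R2.
R2 ‖ (R3+R4) = 9.572 kΩ.
V_A = 28.8 × 9.572/(6.66 + 9.572) = 16.98 V.
Then the unloaded second divider: V_B = V_A × R4/(R3+R4) = 16.98 × 0.2467 = 4.189 V.

V_B ≈ 4.19 V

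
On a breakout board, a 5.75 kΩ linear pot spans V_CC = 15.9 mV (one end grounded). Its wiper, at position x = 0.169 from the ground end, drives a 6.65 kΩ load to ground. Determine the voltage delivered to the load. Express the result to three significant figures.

Split the track: R_lower = x·R_p = 0.9718 kΩ, R_upper = (1−x)·R_p = 4.778 kΩ.
Lower segment in parallel with the load: 0.9718 ‖ 6.65 = 0.8479 kΩ.
V_out = 15.9 × 0.8479/(4.778 + 0.8479) = 2.396 mV.

V_out ≈ 2.40 mV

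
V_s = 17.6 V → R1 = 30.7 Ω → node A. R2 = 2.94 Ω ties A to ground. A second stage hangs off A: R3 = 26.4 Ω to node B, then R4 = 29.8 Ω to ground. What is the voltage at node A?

The second stage (R3 + R4 = 56.20 Ω) loads node A in parallel with R2.
Effective lower resistance at A: R2 ‖ 56.20 = 2.794 Ω.
V_A = 17.6 × 2.794/(30.7 + 2.794) = 1.468 V.

V_A ≈ 1.47 V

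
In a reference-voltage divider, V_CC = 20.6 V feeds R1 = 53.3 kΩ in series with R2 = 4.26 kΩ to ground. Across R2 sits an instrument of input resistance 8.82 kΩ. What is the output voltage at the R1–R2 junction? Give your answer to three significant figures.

V_out ≈ 1.05 V

R2 ‖ R_L = (4.26 × 8.82)/(4.26 + 8.82) = 2.873 kΩ.
Then V_out = V_CC · R2'/(R1 + R2') = 20.6 × 2.873/56.17 = 1.053 V.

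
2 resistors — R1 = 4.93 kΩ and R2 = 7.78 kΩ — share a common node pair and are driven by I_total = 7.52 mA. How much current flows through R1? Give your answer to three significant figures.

I ≈ 4.60 mA

For two parallel branches, I_k = I_total · (other R)/(sum of R).
I(R1) = 7.52 × 7.78/(4.93 + 7.78) = 7.52 × 0.6121 = 4.603 mA.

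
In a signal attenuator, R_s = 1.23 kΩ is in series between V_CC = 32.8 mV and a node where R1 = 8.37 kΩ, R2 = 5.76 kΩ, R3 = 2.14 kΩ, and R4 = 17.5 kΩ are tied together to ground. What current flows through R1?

Combine the parallel branches: R_p = (1/8.37 + 1/5.76 + 1/2.14 + 1/17.5)⁻¹ = 1.223 kΩ.
V_A by voltage divider: V_A = 32.8 × 1.223/(1.23 + 1.223) = 16.35 mV.
Branch current I = V_A/R1 = 16.35/8.37 = 1.954 µA.
(Equivalently: I_total = 13.37 µA, then current-divider fraction G_k/ΣG = 0.1461.)

I ≈ 1.95 µA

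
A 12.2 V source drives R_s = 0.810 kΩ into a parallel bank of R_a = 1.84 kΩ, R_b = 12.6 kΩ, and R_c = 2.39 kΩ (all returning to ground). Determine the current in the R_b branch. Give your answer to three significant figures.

Combine the parallel branches: R_p = (1/1.84 + 1/12.6 + 1/2.39)⁻¹ = 0.9604 kΩ.
Node voltage V_A = V_CC · R_p/(R_s + R_p) = 12.2 × 0.5425 = 6.618 V.
Branch current I = V_A/R_b = 6.618/12.6 = 0.5253 mA.

I ≈ 0.525 mA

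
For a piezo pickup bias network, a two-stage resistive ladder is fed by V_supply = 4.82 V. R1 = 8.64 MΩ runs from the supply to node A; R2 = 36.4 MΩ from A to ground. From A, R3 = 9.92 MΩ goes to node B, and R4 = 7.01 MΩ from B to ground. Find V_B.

Looking into the second stage from A: R3 + R4 = 16.93 MΩ appears in parallel with R2.
R2 ‖ (R3+R4) = 11.56 MΩ.
V_A = 4.82 × 11.56/(8.64 + 11.56) = 2.758 V.
V_B = V_A × 0.4141 = 1.142 V.

V_B ≈ 1.14 V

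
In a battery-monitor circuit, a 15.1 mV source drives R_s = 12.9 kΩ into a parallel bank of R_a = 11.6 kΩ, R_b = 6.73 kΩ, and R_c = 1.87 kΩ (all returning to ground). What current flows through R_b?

Equivalent of the parallel group: R_p = 1.299 kΩ.
Node voltage V_A = V_supply · R_p/(R_s + R_p) = 15.1 × 0.09151 = 1.382 mV.
Branch current I = V_A/R_b = 1.382/6.73 = 0.2053 µA.

I ≈ 0.205 µA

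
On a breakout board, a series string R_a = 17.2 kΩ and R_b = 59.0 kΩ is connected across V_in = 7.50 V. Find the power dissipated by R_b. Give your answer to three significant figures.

Series current I = V_in/ΣR = 7.50/76.20 = 0.09843 mA.
V(R_b) = I·R = 5.807 V; P = V·I = 5.807 × 0.09843 = 0.5716 mW.

P ≈ 0.572 mW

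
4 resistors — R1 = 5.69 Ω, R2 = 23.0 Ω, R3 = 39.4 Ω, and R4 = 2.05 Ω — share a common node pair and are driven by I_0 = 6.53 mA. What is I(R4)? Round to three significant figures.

Conductances: ΣG = 1/5.69 + 1/23.0 + 1/39.4 + 1/2.05 = 0.7324 (1/Ω).
By the current-divider rule, I = I_0 · G_k/ΣG = 6.53 × 0.6660 = 4.349 mA.

I ≈ 4.35 mA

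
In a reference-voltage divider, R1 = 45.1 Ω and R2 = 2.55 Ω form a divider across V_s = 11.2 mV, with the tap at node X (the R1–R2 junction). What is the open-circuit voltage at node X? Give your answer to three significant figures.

V_th is the unloaded tap voltage: V_s · R2/(R1+R2) = 11.2 × 0.05352 = 0.5994 mV.

V_th ≈ 0.599 mV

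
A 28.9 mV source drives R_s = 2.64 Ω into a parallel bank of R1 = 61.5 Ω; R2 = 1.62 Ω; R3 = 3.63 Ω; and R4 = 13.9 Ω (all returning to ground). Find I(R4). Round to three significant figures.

Combine the parallel branches: R_p = (1/61.5 + 1/1.62 + 1/3.63 + 1/13.9)⁻¹ = 1.019 Ω.
V_A = 28.9 × 1.019/3.659 = 8.051 mV.
I(R4) = V_A / R4 = 8.051/13.9 = 0.5792 mA.
(Equivalently: I_total = 7.897 mA, then current-divider fraction G_k/ΣG = 0.07334.)

I ≈ 0.579 mA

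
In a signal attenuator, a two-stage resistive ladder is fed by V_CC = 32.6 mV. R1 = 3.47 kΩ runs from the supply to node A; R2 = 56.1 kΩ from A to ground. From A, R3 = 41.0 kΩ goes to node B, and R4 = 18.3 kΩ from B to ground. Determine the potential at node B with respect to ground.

The second stage (R3 + R4 = 59.30 kΩ) loads node A in parallel with R2.
R2 ‖ (R3+R4) = 28.83 kΩ.
First divider: V_A = V_CC · 28.83/(3.47 + 28.83) = 29.10 mV.
Stage 2 is unloaded, so V_B = V_A · R4/(R3+R4) = 29.10 × 18.3/59.30 = 8.980 mV.

V_B ≈ 8.98 mV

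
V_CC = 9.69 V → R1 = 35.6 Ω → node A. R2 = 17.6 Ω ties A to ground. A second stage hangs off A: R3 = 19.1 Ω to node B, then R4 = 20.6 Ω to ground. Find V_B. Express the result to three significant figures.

The second stage (R3 + R4 = 39.70 Ω) loads node A in parallel with R2.
Effective lower resistance at A: R2 ‖ 39.70 = 12.19 Ω.
First divider: V_A = V_CC · 12.19/(35.6 + 12.19) = 2.472 V.
V_B = V_A × 0.5189 = 1.283 V.

V_B ≈ 1.28 V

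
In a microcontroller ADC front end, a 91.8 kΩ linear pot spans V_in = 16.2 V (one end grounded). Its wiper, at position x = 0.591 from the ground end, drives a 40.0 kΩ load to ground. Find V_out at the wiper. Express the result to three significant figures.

The pot divides into 37.55 kΩ above the wiper and 54.25 kΩ below.
(x·R_p) ‖ R_L = 23.02 kΩ.
Loaded-divider output: V_out = 16.2 × 0.3801 = 6.158 V.
(Unloaded: V_out = x·V_in = 9.57 V.)

V_out ≈ 6.16 V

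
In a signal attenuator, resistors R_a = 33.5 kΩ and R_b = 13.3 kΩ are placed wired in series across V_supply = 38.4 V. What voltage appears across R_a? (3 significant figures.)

ΣR = 33.5 + 13.3 = 46.80 kΩ.
By the voltage-divider rule, V = 38.4 × 33.50/46.80 = 27.49 V.

V ≈ 27.5 V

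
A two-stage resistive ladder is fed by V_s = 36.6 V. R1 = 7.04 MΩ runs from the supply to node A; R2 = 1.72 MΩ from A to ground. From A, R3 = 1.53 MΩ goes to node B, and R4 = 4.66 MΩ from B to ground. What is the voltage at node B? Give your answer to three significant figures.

V_B ≈ 4.42 V

Looking into the second stage from A: R3 + R4 = 6.190 MΩ appears in parallel with R2.
Effective lower resistance at A: R2 ‖ 6.190 = 1.346 MΩ.
V_A = 36.6 × 1.346/(7.04 + 1.346) = 5.874 V.
Stage 2 is unloaded, so V_B = V_A · R4/(R3+R4) = 5.874 × 4.66/6.190 = 4.422 V.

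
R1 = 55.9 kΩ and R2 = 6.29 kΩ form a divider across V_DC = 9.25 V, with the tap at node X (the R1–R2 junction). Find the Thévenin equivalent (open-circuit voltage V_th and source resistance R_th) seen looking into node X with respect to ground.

With X open, the divider is unloaded: V_th = 9.25 × 6.29/62.19 = 0.9356 V.
With V_DC suppressed (replaced by a short), R_th = R1 ‖ R2 = (55.90 × 6.29)/(55.90 + 6.29) = 5.654 kΩ.

V_th ≈ 0.936 V, R_th ≈ 5.65 kΩ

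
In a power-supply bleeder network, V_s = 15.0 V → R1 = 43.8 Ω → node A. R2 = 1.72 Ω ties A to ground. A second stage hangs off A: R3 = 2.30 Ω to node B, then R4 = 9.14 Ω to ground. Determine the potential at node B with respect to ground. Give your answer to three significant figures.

V_B ≈ 0.396 V

Node A sees R2 in parallel with the series input of stage 2, R3 + R4 = 11.44 Ω.
R2 ‖ (R3+R4) = 1.495 Ω.
V_A = 15.0 × 1.495/(43.8 + 1.495) = 0.4952 V.
V_B = V_A × 0.7990 = 0.3956 V.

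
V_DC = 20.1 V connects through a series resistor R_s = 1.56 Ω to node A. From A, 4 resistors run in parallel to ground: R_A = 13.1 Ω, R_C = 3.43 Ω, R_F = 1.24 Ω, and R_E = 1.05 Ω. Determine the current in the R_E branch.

I ≈ 4.43 A

Combine the parallel branches: R_p = (1/13.1 + 1/3.43 + 1/1.24 + 1/1.05)⁻¹ = 0.4702 Ω.
V_A by voltage divider: V_A = 20.1 × 0.4702/(1.56 + 0.4702) = 4.655 V.
I(R_E) = V_A / R_E = 4.655/1.05 = 4.434 A.
(Equivalently: I_total = 9.900 A, then current-divider fraction G_k/ΣG = 0.4478.)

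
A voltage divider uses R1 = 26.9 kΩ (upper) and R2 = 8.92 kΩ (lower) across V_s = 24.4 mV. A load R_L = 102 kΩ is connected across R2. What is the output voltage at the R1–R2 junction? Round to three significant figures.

V_out ≈ 5.70 mV

R2 ‖ R_L = (8.92 × 102)/(8.92 + 102) = 8.203 kΩ.
Now apply the divider: V_out = 24.4 × 0.2337 = 5.702 mV.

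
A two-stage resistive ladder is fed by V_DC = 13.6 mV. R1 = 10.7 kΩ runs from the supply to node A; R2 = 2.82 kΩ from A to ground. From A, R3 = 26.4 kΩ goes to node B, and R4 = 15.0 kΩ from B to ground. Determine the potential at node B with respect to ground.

Node A sees R2 in parallel with the series input of stage 2, R3 + R4 = 41.40 kΩ.
Effective lower resistance at A: R2 ‖ 41.40 = 2.640 kΩ.
So V_A = 13.6 × 0.1979 = 2.692 mV.
Stage 2 is unloaded, so V_B = V_A · R4/(R3+R4) = 2.692 × 15.0/41.40 = 0.9752 mV.

V_B ≈ 0.975 mV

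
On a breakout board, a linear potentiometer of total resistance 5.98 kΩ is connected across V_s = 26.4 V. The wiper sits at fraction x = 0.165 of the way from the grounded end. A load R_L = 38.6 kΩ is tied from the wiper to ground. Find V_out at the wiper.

Split the track: R_lower = x·R_p = 0.9867 kΩ, R_upper = (1−x)·R_p = 4.993 kΩ.
R_L loads the lower segment: effective lower R = 0.9621 kΩ.
V_out = 26.4 × 0.9621/(4.993 + 0.9621) = 4.265 V.
(Unloaded: V_out = x·V_s = 4.36 V.)

V_out ≈ 4.26 V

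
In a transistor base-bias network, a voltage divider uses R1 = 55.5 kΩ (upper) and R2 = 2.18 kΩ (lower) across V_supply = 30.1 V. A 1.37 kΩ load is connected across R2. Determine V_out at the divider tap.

R2 ‖ R_L = (2.18 × 1.37)/(2.18 + 1.37) = 0.8413 kΩ.
Voltage divider with the loaded lower leg: V_out = 30.1 × 0.8413/(55.5 + 0.8413) = 30.1 × 0.01493 = 0.4495 V.
(Unloaded it would be 1.14 V; the load pulls it down.)

V_out ≈ 0.449 V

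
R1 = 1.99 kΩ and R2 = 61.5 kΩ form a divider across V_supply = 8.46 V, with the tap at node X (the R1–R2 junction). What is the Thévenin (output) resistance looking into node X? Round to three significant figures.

R_th ≈ 1.93 kΩ

Looking into X with the source shorted: R_th = R1·R2/(R1+R2) = 1.990 × 61.5/63.49 = 1.928 kΩ.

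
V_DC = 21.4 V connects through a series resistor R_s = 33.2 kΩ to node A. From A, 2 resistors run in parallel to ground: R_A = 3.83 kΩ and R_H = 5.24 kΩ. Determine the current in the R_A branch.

I ≈ 0.349 mA

Combine the parallel branches: R_p = (1/3.83 + 1/5.24)⁻¹ = 2.213 kΩ.
V_A by voltage divider: V_A = 21.4 × 2.213/(33.2 + 2.213) = 1.337 V.
Branch current I = V_A/R_A = 1.337/3.83 = 0.3491 mA.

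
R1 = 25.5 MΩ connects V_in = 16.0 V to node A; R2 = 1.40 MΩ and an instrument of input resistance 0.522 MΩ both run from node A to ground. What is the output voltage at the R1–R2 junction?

The load sits in parallel with R2, giving an effective lower resistance R2' = R2·R_L/(R2+R_L) = 0.3802 MΩ.
Now apply the divider: V_out = 16.0 × 0.01469 = 0.2351 V.

V_out ≈ 0.235 V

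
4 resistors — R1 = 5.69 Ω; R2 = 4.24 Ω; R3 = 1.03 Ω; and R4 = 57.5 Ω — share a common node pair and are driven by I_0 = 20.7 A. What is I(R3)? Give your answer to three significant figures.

I ≈ 14.4 A

Conductances: ΣG = 1/5.69 + 1/4.24 + 1/1.03 + 1/57.5 = 1.400 (1/Ω).
By the current-divider rule, I = I_0 · G_k/ΣG = 20.7 × 0.6936 = 14.36 A.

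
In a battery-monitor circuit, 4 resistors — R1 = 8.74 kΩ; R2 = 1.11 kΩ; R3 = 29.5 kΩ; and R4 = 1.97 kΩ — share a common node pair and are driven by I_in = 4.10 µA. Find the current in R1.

ΣG = 1/8.74 + 1/1.11 + 1/29.5 + 1/1.97 = 1.557.
R1 takes the fraction G_k/ΣG = 0.1144/1.557 = 0.07349, so I = 4.10 × 0.07349 = 0.3013 µA.

I ≈ 0.301 µA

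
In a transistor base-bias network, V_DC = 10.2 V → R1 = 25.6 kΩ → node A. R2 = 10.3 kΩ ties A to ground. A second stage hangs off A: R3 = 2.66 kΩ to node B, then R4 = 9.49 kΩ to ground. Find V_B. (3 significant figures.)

The second stage (R3 + R4 = 12.15 kΩ) loads node A in parallel with R2.
R2 ‖ (R3+R4) = 5.574 kΩ.
V_A = 10.2 × 5.574/(25.6 + 5.574) = 1.824 V.
V_B = V_A × 0.7811 = 1.425 V.

V_B ≈ 1.42 V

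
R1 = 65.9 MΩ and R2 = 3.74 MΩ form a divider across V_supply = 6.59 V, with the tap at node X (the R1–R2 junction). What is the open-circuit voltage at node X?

V_th ≈ 0.354 V

With X open, the divider is unloaded: V_th = 6.59 × 3.74/69.64 = 0.3539 V.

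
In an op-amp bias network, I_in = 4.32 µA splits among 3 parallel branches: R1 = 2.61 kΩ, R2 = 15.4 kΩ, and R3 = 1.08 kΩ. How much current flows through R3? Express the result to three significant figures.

I ≈ 2.91 µA

ΣG = 1/2.61 + 1/15.4 + 1/1.08 = 1.374.
Current divider: I(R3) = I_in · G_k/ΣG = 4.32 × (0.9259/1.374) = 4.32 × 0.6739 = 2.911 µA.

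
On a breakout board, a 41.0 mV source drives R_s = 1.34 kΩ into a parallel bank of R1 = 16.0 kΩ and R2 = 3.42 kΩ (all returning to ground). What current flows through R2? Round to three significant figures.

Equivalent of the parallel group: R_p = 2.818 kΩ.
V_A = 41.0 × 2.818/4.158 = 27.79 mV.
I(R2) = V_A / R2 = 27.79/3.42 = 8.125 µA.

I ≈ 8.12 µA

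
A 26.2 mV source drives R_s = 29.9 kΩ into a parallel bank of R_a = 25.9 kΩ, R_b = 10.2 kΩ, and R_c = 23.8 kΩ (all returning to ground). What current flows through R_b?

I ≈ 0.405 µA

Equivalent of the parallel group: R_p = 5.597 kΩ.
V_A by voltage divider: V_A = 26.2 × 5.597/(29.9 + 5.597) = 4.131 mV.
I(R_b) = V_A / R_b = 4.131/10.2 = 0.4050 µA.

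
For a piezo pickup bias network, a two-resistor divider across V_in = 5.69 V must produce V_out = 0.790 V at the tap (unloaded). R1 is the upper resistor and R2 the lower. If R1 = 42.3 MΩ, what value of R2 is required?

R2 ≈ 6.82 MΩ

V_out/V_in = R2/(R1+R2) = 0.1388.
Rearranging, R2 = R1·k/(1−k) = 42.3 × 0.1612 = 6.820 MΩ.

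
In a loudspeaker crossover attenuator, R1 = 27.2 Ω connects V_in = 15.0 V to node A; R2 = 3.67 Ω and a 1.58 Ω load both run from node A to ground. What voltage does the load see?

The load sits in parallel with R2, giving an effective lower resistance R2' = R2·R_L/(R2+R_L) = 1.104 Ω.
Now apply the divider: V_out = 15.0 × 0.03902 = 0.5853 V.
(Unloaded it would be 1.78 V; the load pulls it down.)

V_out ≈ 0.585 V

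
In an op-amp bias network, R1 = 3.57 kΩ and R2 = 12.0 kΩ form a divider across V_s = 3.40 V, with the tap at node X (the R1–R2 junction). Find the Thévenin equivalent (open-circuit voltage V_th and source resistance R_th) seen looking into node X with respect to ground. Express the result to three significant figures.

V_th ≈ 2.62 V, R_th ≈ 2.75 kΩ

With X open, the divider is unloaded: V_th = 3.40 × 12.0/15.57 = 2.620 V.
Looking into X with the source shorted: R_th = R1·R2/(R1+R2) = 3.570 × 12.0/15.57 = 2.751 kΩ.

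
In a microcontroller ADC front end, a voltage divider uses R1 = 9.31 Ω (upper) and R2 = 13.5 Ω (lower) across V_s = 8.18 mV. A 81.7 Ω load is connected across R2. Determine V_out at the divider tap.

V_out ≈ 4.54 mV

First combine the lower leg with the load: R2 ‖ R_L = 11.59 Ω.
Then V_out = V_s · R2'/(R1 + R2') = 8.18 × 11.59/20.90 = 4.535 mV.
(Unloaded it would be 4.84 mV; the load pulls it down.)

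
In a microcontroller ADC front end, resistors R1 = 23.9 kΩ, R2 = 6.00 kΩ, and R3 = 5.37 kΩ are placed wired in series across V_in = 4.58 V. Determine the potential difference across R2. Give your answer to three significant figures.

V ≈ 0.779 V

Total series resistance ΣR = 23.9 + 6.00 + 5.37 = 35.27 kΩ.
By the voltage-divider rule, V = 4.58 × 6.000/35.27 = 0.7791 V.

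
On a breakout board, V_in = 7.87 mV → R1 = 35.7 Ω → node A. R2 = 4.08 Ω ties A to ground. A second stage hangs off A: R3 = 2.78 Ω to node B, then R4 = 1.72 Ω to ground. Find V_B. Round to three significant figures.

V_B ≈ 0.170 mV

Looking into the second stage from A: R3 + R4 = 4.500 Ω appears in parallel with R2.
R2 ‖ (R3+R4) = 2.140 Ω.
V_A = 7.87 × 2.140/(35.7 + 2.140) = 0.4451 mV.
Stage 2 is unloaded, so V_B = V_A · R4/(R3+R4) = 0.4451 × 1.72/4.500 = 0.1701 mV.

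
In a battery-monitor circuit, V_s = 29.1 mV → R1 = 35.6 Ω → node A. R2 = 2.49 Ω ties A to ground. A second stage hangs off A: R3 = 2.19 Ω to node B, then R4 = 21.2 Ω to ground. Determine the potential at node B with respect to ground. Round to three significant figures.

The second stage (R3 + R4 = 23.39 Ω) loads node A in parallel with R2.
R2 ‖ (R3+R4) = 2.250 Ω.
V_A = 29.1 × 2.250/(35.6 + 2.250) = 1.730 mV.
Then the unloaded second divider: V_B = V_A × R4/(R3+R4) = 1.730 × 0.9064 = 1.568 mV.

V_B ≈ 1.57 mV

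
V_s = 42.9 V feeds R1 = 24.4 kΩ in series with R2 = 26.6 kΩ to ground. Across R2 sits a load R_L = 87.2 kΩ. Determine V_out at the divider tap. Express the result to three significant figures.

V_out ≈ 19.5 V

The load sits in parallel with R2, giving an effective lower resistance R2' = R2·R_L/(R2+R_L) = 20.38 kΩ.
Voltage divider with the loaded lower leg: V_out = 42.9 × 20.38/(24.4 + 20.38) = 42.9 × 0.4551 = 19.53 V.
(Unloaded it would be 22.4 V; the load pulls it down.)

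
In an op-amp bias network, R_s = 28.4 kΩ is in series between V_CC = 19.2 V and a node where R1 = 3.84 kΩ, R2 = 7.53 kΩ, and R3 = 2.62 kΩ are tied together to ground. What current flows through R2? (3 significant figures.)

Parallel bank: R_p = 1/(1/3.84 + 1/7.53 + 1/2.62) = 1.290 kΩ.
Node voltage V_A = V_CC · R_p/(R_s + R_p) = 19.2 × 0.04346 = 0.8345 V.
Branch current I = V_A/R2 = 0.8345/7.53 = 0.1108 mA.

I ≈ 0.111 mA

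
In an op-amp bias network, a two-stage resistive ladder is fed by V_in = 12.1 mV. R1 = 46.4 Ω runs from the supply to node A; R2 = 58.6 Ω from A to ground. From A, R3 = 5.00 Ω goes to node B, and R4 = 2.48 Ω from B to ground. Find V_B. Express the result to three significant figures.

V_B ≈ 0.502 mV

Node A sees R2 in parallel with the series input of stage 2, R3 + R4 = 7.480 Ω.
Effective lower resistance at A: R2 ‖ 7.480 = 6.633 Ω.
First divider: V_A = V_in · 6.633/(46.4 + 6.633) = 1.513 mV.
Then the unloaded second divider: V_B = V_A × R4/(R3+R4) = 1.513 × 0.3316 = 0.5018 mV.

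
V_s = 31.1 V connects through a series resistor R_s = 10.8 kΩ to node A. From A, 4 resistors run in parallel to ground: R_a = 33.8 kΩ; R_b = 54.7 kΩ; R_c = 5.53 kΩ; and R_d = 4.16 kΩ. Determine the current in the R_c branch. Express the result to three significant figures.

I ≈ 0.927 mA

Combine the parallel branches: R_p = (1/33.8 + 1/54.7 + 1/5.53 + 1/4.16)⁻¹ = 2.132 kΩ.
Node voltage V_A = V_s · R_p/(R_s + R_p) = 31.1 × 0.1649 = 5.127 V.
I(R_c) = V_A / R_c = 5.127/5.53 = 0.9271 mA.
(Equivalently: I_total = 2.405 mA, then current-divider fraction G_k/ΣG = 0.3855.)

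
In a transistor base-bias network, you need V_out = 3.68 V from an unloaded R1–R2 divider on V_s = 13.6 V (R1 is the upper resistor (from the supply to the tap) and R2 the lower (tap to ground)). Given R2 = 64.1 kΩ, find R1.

V_out/V_s = R2/(R1+R2) = 0.2706.
So R1 = R2 · (V_s/V_out − 1) = 64.1 × (13.6/3.68 − 1) = 64.1 × 2.696 = 172.8 kΩ.

R1 ≈ 173 kΩ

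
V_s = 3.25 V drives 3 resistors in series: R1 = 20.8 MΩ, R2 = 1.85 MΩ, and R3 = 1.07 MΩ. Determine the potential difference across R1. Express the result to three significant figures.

ΣR = 20.8 + 1.85 + 1.07 = 23.72 MΩ.
By the voltage-divider rule, V = 3.25 × 20.80/23.72 = 2.850 V.

V ≈ 2.85 V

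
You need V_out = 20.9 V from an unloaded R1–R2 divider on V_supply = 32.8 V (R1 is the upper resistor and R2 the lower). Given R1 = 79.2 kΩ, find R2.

R2 ≈ 139 kΩ

V_out/V_supply = R2/(R1+R2) = 0.6372.
R2 = R1 · 0.6372/(1 − 0.6372) = 139.1 kΩ.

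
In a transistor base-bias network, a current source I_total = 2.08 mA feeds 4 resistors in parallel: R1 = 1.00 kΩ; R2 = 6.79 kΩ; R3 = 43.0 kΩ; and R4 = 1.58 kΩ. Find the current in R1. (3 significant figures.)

ΣG = 1/1.00 + 1/6.79 + 1/43.0 + 1/1.58 = 1.803.
Current divider: I(R1) = I_total · G_k/ΣG = 2.08 × (1.000/1.803) = 2.08 × 0.5545 = 1.153 mA.

I ≈ 1.15 mA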